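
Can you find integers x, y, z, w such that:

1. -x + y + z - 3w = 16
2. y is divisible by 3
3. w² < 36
Yes

Take x = -16, y = 0, z = 0, w = 0. Substituting into each constraint:
  (1) 16 + 0 + 0 - 3(0) = 16 ✓
  (2) 0 = 3 × 0, remainder 0 ✓
  (3) w² = (0)² = 0, and 0 < 36 ✓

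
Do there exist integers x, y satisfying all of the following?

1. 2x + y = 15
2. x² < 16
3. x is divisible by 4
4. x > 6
No

A contradictory subset is {x² < 16, x > 6}. No integer assignment can satisfy these jointly:

  - x² < 16: restricts x to |x| ≤ 3
  - x > 6: bounds one variable relative to a constant

Direct contradiction: the bounds on x require x ≥ 7 and x ≤ 3 simultaneously, which is empty.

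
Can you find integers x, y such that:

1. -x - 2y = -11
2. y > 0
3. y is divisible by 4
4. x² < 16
Yes

Take x = 3, y = 4. Substituting into each constraint:
  (1) (-3) - 2(4) = -11 ✓
  (2) 4 > 0 ✓
  (3) 4 = 4 × 1, remainder 0 ✓
  (4) x² = (3)² = 9, and 9 < 16 ✓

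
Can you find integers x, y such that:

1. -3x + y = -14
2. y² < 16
Yes

Take x = 4, y = -2. Substituting into each constraint:
  (1) -3(4) + (-2) = -14 ✓
  (2) y² = (-2)² = 4, and 4 < 16 ✓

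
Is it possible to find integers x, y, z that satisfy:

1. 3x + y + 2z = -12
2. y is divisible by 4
Yes

Take x = -4, y = 0, z = 0. Substituting into each constraint:
  (1) 3(-4) + 0 + 2(0) = -12 ✓
  (2) 0 = 4 × 0, remainder 0 ✓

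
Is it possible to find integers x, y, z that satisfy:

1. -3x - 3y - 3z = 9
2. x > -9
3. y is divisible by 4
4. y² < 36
Yes

Take x = -3, y = 0, z = 0. Substituting into each constraint:
  (1) -3(-3) - 3(0) - 3(0) = 9 ✓
  (2) -3 > -9 ✓
  (3) 0 = 4 × 0, remainder 0 ✓
  (4) y² = (0)² = 0, and 0 < 36 ✓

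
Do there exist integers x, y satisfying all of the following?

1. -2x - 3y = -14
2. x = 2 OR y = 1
No

The full constraint system is jointly infeasible over the integers. Each constraint and what it forces:

  - -2x - 3y = -14: is a linear equation tying the variables together
  - x = 2 OR y = 1: forces a choice: either x = 2 or y = 1

Split on the disjunction (x = 2 OR y = 1):
  • If x = 2: with x = 2, every remaining term of the linear equation is divisible by 3, so the left side is ≡ 0 (mod 3); but the right side -10 ≡ 2 (mod 3). No integers can satisfy it.
  • If y = 1: with y = 1, every remaining term of the linear equation is divisible by 2, so the left side is ≡ 0 (mod 2); but the right side -11 ≡ 1 (mod 2). No integers can satisfy it.
Both branches are infeasible, so the system has no integer solution.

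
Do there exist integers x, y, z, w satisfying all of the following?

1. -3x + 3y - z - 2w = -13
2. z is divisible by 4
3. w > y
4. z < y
Yes

Take x = 4, y = 1, z = 0, w = 2. Substituting into each constraint:
  (1) -3(4) + 3(1) + 0 - 2(2) = -13 ✓
  (2) 0 = 4 × 0, remainder 0 ✓
  (3) 2 > 1 ✓
  (4) 0 < 1 ✓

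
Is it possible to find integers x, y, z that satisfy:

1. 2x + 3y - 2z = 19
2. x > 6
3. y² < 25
Yes

Take x = 7, y = 3, z = 2. Substituting into each constraint:
  (1) 2(7) + 3(3) - 2(2) = 19 ✓
  (2) 7 > 6 ✓
  (3) y² = (3)² = 9, and 9 < 25 ✓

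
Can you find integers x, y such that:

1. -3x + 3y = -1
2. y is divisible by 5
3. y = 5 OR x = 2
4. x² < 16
No

Even the single constraint (-3x + 3y = -1) is infeasible over the integers.

  - -3x + 3y = -1: every term on the left is divisible by 3, so the LHS ≡ 0 (mod 3), but the RHS -1 is not — no integer solution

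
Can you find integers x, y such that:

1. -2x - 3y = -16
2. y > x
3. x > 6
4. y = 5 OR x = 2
No

A contradictory subset is {-2x - 3y = -16, y > x, x > 6}. No integer assignment can satisfy these jointly:

  - -2x - 3y = -16: is a linear equation tying the variables together
  - y > x: bounds one variable relative to another variable
  - x > 6: bounds one variable relative to a constant

Propagating the comparison: y > x and x ≥ 7 give y ≥ 8. Range argument: with x ∈ [7, ∞], y ∈ [8, ∞], the left side of the equation is at most -38, but the right side is -16 > -38. No integer solution exists.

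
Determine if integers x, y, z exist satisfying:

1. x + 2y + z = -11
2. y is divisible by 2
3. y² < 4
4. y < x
Yes

Take x = 1, y = 0, z = -12. Substituting into each constraint:
  (1) 1 + 2(0) + (-12) = -11 ✓
  (2) 0 = 2 × 0, remainder 0 ✓
  (3) y² = (0)² = 0, and 0 < 4 ✓
  (4) 0 < 1 ✓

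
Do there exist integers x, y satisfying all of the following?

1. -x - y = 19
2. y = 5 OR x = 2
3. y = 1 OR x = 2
Yes

Take x = 2, y = -21. Substituting into each constraint:
  (1) (-2) + 21 = 19 ✓
  (2) x = 2, target 2 ✓ (second branch holds)
  (3) x = 2, target 2 ✓ (second branch holds)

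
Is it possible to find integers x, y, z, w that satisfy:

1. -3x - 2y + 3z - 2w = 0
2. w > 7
Yes

Take x = 0, y = 0, z = 6, w = 9. Substituting into each constraint:
  (1) -3(0) - 2(0) + 3(6) - 2(9) = 0 ✓
  (2) 9 > 7 ✓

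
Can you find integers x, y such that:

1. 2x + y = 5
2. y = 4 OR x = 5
Yes

Take x = 5, y = -5. Substituting into each constraint:
  (1) 2(5) + (-5) = 5 ✓
  (2) x = 5, target 5 ✓ (second branch holds)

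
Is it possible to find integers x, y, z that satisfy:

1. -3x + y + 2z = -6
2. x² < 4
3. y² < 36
Yes

Take x = 0, y = 0, z = -3. Substituting into each constraint:
  (1) -3(0) + 0 + 2(-3) = -6 ✓
  (2) x² = (0)² = 0, and 0 < 4 ✓
  (3) y² = (0)² = 0, and 0 < 36 ✓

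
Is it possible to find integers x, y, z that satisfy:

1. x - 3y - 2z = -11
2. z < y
Yes

Take x = -8, y = 1, z = 0. Substituting into each constraint:
  (1) (-8) - 3(1) - 2(0) = -11 ✓
  (2) 0 < 1 ✓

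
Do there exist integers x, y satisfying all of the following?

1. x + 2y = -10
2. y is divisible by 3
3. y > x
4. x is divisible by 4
Yes

Take x = -4, y = -3. Substituting into each constraint:
  (1) (-4) + 2(-3) = -10 ✓
  (2) -3 = 3 × -1, remainder 0 ✓
  (3) -3 > -4 ✓
  (4) -4 = 4 × -1, remainder 0 ✓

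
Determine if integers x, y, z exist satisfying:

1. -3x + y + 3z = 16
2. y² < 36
Yes

Take x = 0, y = -2, z = 6. Substituting into each constraint:
  (1) -3(0) + (-2) + 3(6) = 16 ✓
  (2) y² = (-2)² = 4, and 4 < 36 ✓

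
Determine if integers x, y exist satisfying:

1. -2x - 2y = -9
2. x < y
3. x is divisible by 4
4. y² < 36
No

Even the single constraint (-2x - 2y = -9) is infeasible over the integers.

  - -2x - 2y = -9: every term on the left is divisible by 2, so the LHS ≡ 0 (mod 2), but the RHS -9 is not — no integer solution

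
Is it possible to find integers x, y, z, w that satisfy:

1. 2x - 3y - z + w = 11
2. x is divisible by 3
Yes

Take x = 0, y = 0, z = 0, w = 11. Substituting into each constraint:
  (1) 2(0) - 3(0) + 0 + 11 = 11 ✓
  (2) 0 = 3 × 0, remainder 0 ✓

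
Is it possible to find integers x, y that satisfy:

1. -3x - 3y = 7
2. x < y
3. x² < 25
No

Even the single constraint (-3x - 3y = 7) is infeasible over the integers.

  - -3x - 3y = 7: every term on the left is divisible by 3, so the LHS ≡ 0 (mod 3), but the RHS 7 is not — no integer solution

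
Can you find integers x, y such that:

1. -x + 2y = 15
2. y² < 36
Yes

Take x = -15, y = 0. Substituting into each constraint:
  (1) 15 + 2(0) = 15 ✓
  (2) y² = (0)² = 0, and 0 < 36 ✓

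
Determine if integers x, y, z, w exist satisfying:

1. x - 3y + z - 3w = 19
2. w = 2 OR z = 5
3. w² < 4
Yes

Take x = -1, y = -6, z = 5, w = 1. Substituting into each constraint:
  (1) (-1) - 3(-6) + 5 - 3(1) = 19 ✓
  (2) z = 5, target 5 ✓ (second branch holds)
  (3) w² = (1)² = 1, and 1 < 4 ✓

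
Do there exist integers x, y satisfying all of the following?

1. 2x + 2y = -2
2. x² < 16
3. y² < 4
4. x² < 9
Yes

Take x = 0, y = -1. Substituting into each constraint:
  (1) 2(0) + 2(-1) = -2 ✓
  (2) x² = (0)² = 0, and 0 < 16 ✓
  (3) y² = (-1)² = 1, and 1 < 4 ✓
  (4) x² = (0)² = 0, and 0 < 9 ✓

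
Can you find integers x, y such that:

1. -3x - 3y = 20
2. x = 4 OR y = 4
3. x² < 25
No

Even the single constraint (-3x - 3y = 20) is infeasible over the integers.

  - -3x - 3y = 20: every term on the left is divisible by 3, so the LHS ≡ 0 (mod 3), but the RHS 20 is not — no integer solution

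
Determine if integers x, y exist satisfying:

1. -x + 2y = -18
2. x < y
Yes

Take x = -20, y = -19. Substituting into each constraint:
  (1) 20 + 2(-19) = -18 ✓
  (2) -20 < -19 ✓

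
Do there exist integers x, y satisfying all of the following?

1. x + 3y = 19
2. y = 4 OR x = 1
Yes

Take x = 1, y = 6. Substituting into each constraint:
  (1) 1 + 3(6) = 19 ✓
  (2) x = 1, target 1 ✓ (second branch holds)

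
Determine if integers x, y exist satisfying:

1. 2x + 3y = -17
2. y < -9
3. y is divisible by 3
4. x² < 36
No

A contradictory subset is {2x + 3y = -17, y < -9, x² < 36}. No integer assignment can satisfy these jointly:

  - 2x + 3y = -17: is a linear equation tying the variables together
  - y < -9: bounds one variable relative to a constant
  - x² < 36: restricts x to |x| ≤ 5

Range argument: with x ∈ [-5, 5], y ∈ [−∞, -10], the left side of the equation is at most -20, but the right side is -17 > -20. No integer solution exists.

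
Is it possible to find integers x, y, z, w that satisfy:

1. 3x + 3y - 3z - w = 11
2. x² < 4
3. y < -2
Yes

Take x = 0, y = -3, z = -7, w = 1. Substituting into each constraint:
  (1) 3(0) + 3(-3) - 3(-7) + (-1) = 11 ✓
  (2) x² = (0)² = 0, and 0 < 4 ✓
  (3) -3 < -2 ✓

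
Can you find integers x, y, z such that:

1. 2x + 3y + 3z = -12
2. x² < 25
Yes

Take x = 0, y = -4, z = 0. Substituting into each constraint:
  (1) 2(0) + 3(-4) + 3(0) = -12 ✓
  (2) x² = (0)² = 0, and 0 < 25 ✓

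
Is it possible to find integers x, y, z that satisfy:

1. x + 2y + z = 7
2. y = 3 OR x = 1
Yes

Take x = 1, y = 3, z = 0. Substituting into each constraint:
  (1) 1 + 2(3) + 0 = 7 ✓
  (2) y = 3, target 3 ✓ (first branch holds)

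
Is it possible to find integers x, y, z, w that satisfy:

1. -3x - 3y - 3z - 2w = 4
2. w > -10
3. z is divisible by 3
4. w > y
Yes

Take x = -2, y = 0, z = 0, w = 1. Substituting into each constraint:
  (1) -3(-2) - 3(0) - 3(0) - 2(1) = 4 ✓
  (2) 1 > -10 ✓
  (3) 0 = 3 × 0, remainder 0 ✓
  (4) 1 > 0 ✓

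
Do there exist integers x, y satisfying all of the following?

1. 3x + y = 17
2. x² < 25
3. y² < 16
No

The full constraint system is jointly infeasible over the integers. Each constraint and what it forces:

  - 3x + y = 17: is a linear equation tying the variables together
  - x² < 25: restricts x to |x| ≤ 4
  - y² < 16: restricts y to |y| ≤ 3

Range argument: with x ∈ [-4, 4], y ∈ [-3, 3], the left side of the equation is at most 15, but the right side is 17 > 15. No integer solution exists.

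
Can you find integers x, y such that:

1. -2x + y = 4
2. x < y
Yes

Take x = -3, y = -2. Substituting into each constraint:
  (1) -2(-3) + (-2) = 4 ✓
  (2) -3 < -2 ✓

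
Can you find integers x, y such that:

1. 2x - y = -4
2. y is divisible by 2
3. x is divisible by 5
Yes

Take x = 0, y = 4. Substituting into each constraint:
  (1) 2(0) + (-4) = -4 ✓
  (2) 4 = 2 × 2, remainder 0 ✓
  (3) 0 = 5 × 0, remainder 0 ✓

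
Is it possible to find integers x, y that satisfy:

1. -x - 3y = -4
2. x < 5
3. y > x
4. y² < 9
Yes

Take x = -2, y = 2. Substituting into each constraint:
  (1) 2 - 3(2) = -4 ✓
  (2) -2 < 5 ✓
  (3) 2 > -2 ✓
  (4) y² = (2)² = 4, and 4 < 9 ✓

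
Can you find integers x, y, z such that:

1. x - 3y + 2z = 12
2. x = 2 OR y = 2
Yes

Take x = 0, y = 2, z = 9. Substituting into each constraint:
  (1) 0 - 3(2) + 2(9) = 12 ✓
  (2) y = 2, target 2 ✓ (second branch holds)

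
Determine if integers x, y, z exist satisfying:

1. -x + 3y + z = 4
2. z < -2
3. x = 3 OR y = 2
Yes

Take x = 3, y = 4, z = -5. Substituting into each constraint:
  (1) (-3) + 3(4) + (-5) = 4 ✓
  (2) -5 < -2 ✓
  (3) x = 3, target 3 ✓ (first branch holds)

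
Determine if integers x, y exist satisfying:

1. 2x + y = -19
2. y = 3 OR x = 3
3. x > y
Yes

Take x = 3, y = -25. Substituting into each constraint:
  (1) 2(3) + (-25) = -19 ✓
  (2) x = 3, target 3 ✓ (second branch holds)
  (3) 3 > -25 ✓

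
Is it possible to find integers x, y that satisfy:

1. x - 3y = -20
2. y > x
Yes

Take x = -20, y = 0. Substituting into each constraint:
  (1) (-20) - 3(0) = -20 ✓
  (2) 0 > -20 ✓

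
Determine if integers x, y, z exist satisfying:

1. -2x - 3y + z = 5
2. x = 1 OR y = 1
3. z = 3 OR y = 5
Yes

Take x = 1, y = 5, z = 22. Substituting into each constraint:
  (1) -2(1) - 3(5) + 22 = 5 ✓
  (2) x = 1, target 1 ✓ (first branch holds)
  (3) y = 5, target 5 ✓ (second branch holds)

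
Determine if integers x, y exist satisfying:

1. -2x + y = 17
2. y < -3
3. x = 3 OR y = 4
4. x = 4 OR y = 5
No

A contradictory subset is {-2x + y = 17, y < -3, x = 4 OR y = 5}. No integer assignment can satisfy these jointly:

  - -2x + y = 17: is a linear equation tying the variables together
  - y < -3: bounds one variable relative to a constant
  - x = 4 OR y = 5: forces a choice: either x = 4 or y = 5

Split on the disjunction (x = 4 OR y = 5):
  • If x = 4: the equation forces y = 25, which contradicts the bound y ≤ -4.
  • If y = 5: this contradicts the bound y ≤ -4.
Both branches are infeasible, so the system has no integer solution.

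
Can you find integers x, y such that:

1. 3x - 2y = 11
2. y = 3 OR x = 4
No

The full constraint system is jointly infeasible over the integers. Each constraint and what it forces:

  - 3x - 2y = 11: is a linear equation tying the variables together
  - y = 3 OR x = 4: forces a choice: either y = 3 or x = 4

Split on the disjunction (y = 3 OR x = 4):
  • If y = 3: with y = 3, every remaining term of the linear equation is divisible by 3, so the left side is ≡ 0 (mod 3); but the right side 17 ≡ 2 (mod 3). No integers can satisfy it.
  • If x = 4: with x = 4, every remaining term of the linear equation is divisible by 2, so the left side is ≡ 0 (mod 2); but the right side -1 ≡ 1 (mod 2). No integers can satisfy it.
Both branches are infeasible, so the system has no integer solution.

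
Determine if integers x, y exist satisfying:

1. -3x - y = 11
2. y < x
Yes

Take x = 0, y = -11. Substituting into each constraint:
  (1) -3(0) + 11 = 11 ✓
  (2) -11 < 0 ✓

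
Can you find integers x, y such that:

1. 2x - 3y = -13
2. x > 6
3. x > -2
Yes

Take x = 7, y = 9. Substituting into each constraint:
  (1) 2(7) - 3(9) = -13 ✓
  (2) 7 > 6 ✓
  (3) 7 > -2 ✓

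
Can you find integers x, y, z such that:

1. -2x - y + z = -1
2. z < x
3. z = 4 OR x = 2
Yes

Take x = 2, y = -2, z = 1. Substituting into each constraint:
  (1) -2(2) + 2 + 1 = -1 ✓
  (2) 1 < 2 ✓
  (3) x = 2, target 2 ✓ (second branch holds)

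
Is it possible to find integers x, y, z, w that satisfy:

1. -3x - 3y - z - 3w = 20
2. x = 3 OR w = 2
Yes

Take x = 3, y = 0, z = -2, w = -9. Substituting into each constraint:
  (1) -3(3) - 3(0) + 2 - 3(-9) = 20 ✓
  (2) x = 3, target 3 ✓ (first branch holds)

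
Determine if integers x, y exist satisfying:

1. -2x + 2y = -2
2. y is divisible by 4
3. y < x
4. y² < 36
Yes

Take x = 1, y = 0. Substituting into each constraint:
  (1) -2(1) + 2(0) = -2 ✓
  (2) 0 = 4 × 0, remainder 0 ✓
  (3) 0 < 1 ✓
  (4) y² = (0)² = 0, and 0 < 36 ✓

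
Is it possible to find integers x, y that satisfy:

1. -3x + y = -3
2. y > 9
Yes

Take x = 5, y = 12. Substituting into each constraint:
  (1) -3(5) + 12 = -3 ✓
  (2) 12 > 9 ✓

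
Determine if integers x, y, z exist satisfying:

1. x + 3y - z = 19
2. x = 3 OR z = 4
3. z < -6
Yes

Take x = 3, y = 0, z = -16. Substituting into each constraint:
  (1) 3 + 3(0) + 16 = 19 ✓
  (2) x = 3, target 3 ✓ (first branch holds)
  (3) -16 < -6 ✓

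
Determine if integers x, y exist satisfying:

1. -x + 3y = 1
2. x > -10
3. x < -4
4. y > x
Yes

Take x = -7, y = -2. Substituting into each constraint:
  (1) 7 + 3(-2) = 1 ✓
  (2) -7 > -10 ✓
  (3) -7 < -4 ✓
  (4) -2 > -7 ✓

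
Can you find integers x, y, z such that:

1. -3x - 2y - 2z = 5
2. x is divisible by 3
Yes

Take x = -3, y = 4, z = -2. Substituting into each constraint:
  (1) -3(-3) - 2(4) - 2(-2) = 5 ✓
  (2) -3 = 3 × -1, remainder 0 ✓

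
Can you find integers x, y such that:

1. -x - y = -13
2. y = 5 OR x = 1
Yes

Take x = 8, y = 5. Substituting into each constraint:
  (1) (-8) + (-5) = -13 ✓
  (2) y = 5, target 5 ✓ (first branch holds)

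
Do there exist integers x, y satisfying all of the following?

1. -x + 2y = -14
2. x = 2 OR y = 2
Yes

Take x = 2, y = -6. Substituting into each constraint:
  (1) (-2) + 2(-6) = -14 ✓
  (2) x = 2, target 2 ✓ (first branch holds)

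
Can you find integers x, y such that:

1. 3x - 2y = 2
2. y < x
Yes

Take x = 0, y = -1. Substituting into each constraint:
  (1) 3(0) - 2(-1) = 2 ✓
  (2) -1 < 0 ✓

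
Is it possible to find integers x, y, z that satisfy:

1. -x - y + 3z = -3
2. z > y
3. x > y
Yes

Take x = 6, y = 0, z = 1. Substituting into each constraint:
  (1) (-6) + 0 + 3(1) = -3 ✓
  (2) 1 > 0 ✓
  (3) 6 > 0 ✓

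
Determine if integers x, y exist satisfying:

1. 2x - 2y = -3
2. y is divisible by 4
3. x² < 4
No

Even the single constraint (2x - 2y = -3) is infeasible over the integers.

  - 2x - 2y = -3: every term on the left is divisible by 2, so the LHS ≡ 0 (mod 2), but the RHS -3 is not — no integer solution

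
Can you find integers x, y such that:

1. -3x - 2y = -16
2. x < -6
Yes

Take x = -8, y = 20. Substituting into each constraint:
  (1) -3(-8) - 2(20) = -16 ✓
  (2) -8 < -6 ✓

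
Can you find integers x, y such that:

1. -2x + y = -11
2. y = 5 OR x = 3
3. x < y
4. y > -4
No

A contradictory subset is {-2x + y = -11, y = 5 OR x = 3, x < y}. No integer assignment can satisfy these jointly:

  - -2x + y = -11: is a linear equation tying the variables together
  - y = 5 OR x = 3: forces a choice: either y = 5 or x = 3
  - x < y: bounds one variable relative to another variable

Split on the disjunction (y = 5 OR x = 3):
  • If y = 5: the equation forces x = 8, giving (y, x) = (5, 8), which violates y > x.
  • If x = 3: the equation forces y = -5, giving (x, y) = (3, -5), which violates y > x.
Both branches are infeasible, so the system has no integer solution.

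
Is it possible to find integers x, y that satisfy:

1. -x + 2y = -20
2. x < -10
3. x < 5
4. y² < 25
No

A contradictory subset is {-x + 2y = -20, x < -10, y² < 25}. No integer assignment can satisfy these jointly:

  - -x + 2y = -20: is a linear equation tying the variables together
  - x < -10: bounds one variable relative to a constant
  - y² < 25: restricts y to |y| ≤ 4

Range argument: with x ∈ [−∞, -11], y ∈ [-4, 4], the left side of the equation is at least 3, but the right side is -20 < 3. No integer solution exists.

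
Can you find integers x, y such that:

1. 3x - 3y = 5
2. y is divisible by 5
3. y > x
No

Even the single constraint (3x - 3y = 5) is infeasible over the integers.

  - 3x - 3y = 5: every term on the left is divisible by 3, so the LHS ≡ 0 (mod 3), but the RHS 5 is not — no integer solution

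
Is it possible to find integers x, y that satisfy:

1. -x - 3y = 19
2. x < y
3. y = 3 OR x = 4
Yes

Take x = -28, y = 3. Substituting into each constraint:
  (1) 28 - 3(3) = 19 ✓
  (2) -28 < 3 ✓
  (3) y = 3, target 3 ✓ (first branch holds)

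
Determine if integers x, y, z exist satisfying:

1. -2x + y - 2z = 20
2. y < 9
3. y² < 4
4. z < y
Yes

Take x = -9, y = 0, z = -1. Substituting into each constraint:
  (1) -2(-9) + 0 - 2(-1) = 20 ✓
  (2) 0 < 9 ✓
  (3) y² = (0)² = 0, and 0 < 4 ✓
  (4) -1 < 0 ✓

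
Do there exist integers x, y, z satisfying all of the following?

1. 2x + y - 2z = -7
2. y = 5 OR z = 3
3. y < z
Yes

Take x = 0, y = 5, z = 6. Substituting into each constraint:
  (1) 2(0) + 5 - 2(6) = -7 ✓
  (2) y = 5, target 5 ✓ (first branch holds)
  (3) 5 < 6 ✓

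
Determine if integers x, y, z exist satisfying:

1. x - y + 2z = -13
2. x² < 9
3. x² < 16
Yes

Take x = 0, y = 1, z = -6. Substituting into each constraint:
  (1) 0 + (-1) + 2(-6) = -13 ✓
  (2) x² = (0)² = 0, and 0 < 9 ✓
  (3) x² = (0)² = 0, and 0 < 16 ✓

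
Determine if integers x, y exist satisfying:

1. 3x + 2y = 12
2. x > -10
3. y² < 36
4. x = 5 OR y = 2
No

A contradictory subset is {3x + 2y = 12, x = 5 OR y = 2}. No integer assignment can satisfy these jointly:

  - 3x + 2y = 12: is a linear equation tying the variables together
  - x = 5 OR y = 2: forces a choice: either x = 5 or y = 2

Split on the disjunction (x = 5 OR y = 2):
  • If x = 5: with x = 5, every remaining term of the linear equation is divisible by 2, so the left side is ≡ 0 (mod 2); but the right side -3 ≡ 1 (mod 2). No integers can satisfy it.
  • If y = 2: with y = 2, every remaining term of the linear equation is divisible by 3, so the left side is ≡ 0 (mod 3); but the right side 8 ≡ 2 (mod 3). No integers can satisfy it.
Both branches are infeasible, so the system has no integer solution.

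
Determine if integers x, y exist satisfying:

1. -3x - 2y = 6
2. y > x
Yes

Take x = -2, y = 0. Substituting into each constraint:
  (1) -3(-2) - 2(0) = 6 ✓
  (2) 0 > -2 ✓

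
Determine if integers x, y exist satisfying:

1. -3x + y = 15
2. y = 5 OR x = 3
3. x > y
No

The full constraint system is jointly infeasible over the integers. Each constraint and what it forces:

  - -3x + y = 15: is a linear equation tying the variables together
  - y = 5 OR x = 3: forces a choice: either y = 5 or x = 3
  - x > y: bounds one variable relative to another variable

Split on the disjunction (y = 5 OR x = 3):
  • If y = 5: with y = 5, every remaining term of the linear equation is divisible by 3, so the left side is ≡ 0 (mod 3); but the right side 10 ≡ 1 (mod 3). No integers can satisfy it.
  • If x = 3: the equation forces y = 24, giving (x, y) = (3, 24), which violates x > y.
Both branches are infeasible, so the system has no integer solution.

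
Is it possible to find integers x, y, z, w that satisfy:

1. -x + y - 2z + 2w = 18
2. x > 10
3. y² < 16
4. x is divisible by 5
Yes

Take x = 15, y = 1, z = -16, w = 0. Substituting into each constraint:
  (1) (-15) + 1 - 2(-16) + 2(0) = 18 ✓
  (2) 15 > 10 ✓
  (3) y² = (1)² = 1, and 1 < 16 ✓
  (4) 15 = 5 × 3, remainder 0 ✓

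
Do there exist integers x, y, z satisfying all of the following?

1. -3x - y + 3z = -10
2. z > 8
Yes

Take x = 0, y = 37, z = 9. Substituting into each constraint:
  (1) -3(0) + (-37) + 3(9) = -10 ✓
  (2) 9 > 8 ✓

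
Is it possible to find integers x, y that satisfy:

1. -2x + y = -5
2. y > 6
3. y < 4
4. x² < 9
No

A contradictory subset is {y > 6, y < 4}. No integer assignment can satisfy these jointly:

  - y > 6: bounds one variable relative to a constant
  - y < 4: bounds one variable relative to a constant

Direct contradiction: the bounds on y require y ≥ 7 and y ≤ 3 simultaneously, which is empty.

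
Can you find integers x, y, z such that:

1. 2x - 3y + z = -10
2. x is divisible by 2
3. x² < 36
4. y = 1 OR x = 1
Yes

Take x = 2, y = 1, z = -11. Substituting into each constraint:
  (1) 2(2) - 3(1) + (-11) = -10 ✓
  (2) 2 = 2 × 1, remainder 0 ✓
  (3) x² = (2)² = 4, and 4 < 36 ✓
  (4) y = 1, target 1 ✓ (first branch holds)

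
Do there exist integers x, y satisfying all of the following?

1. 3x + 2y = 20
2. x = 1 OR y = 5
No

The full constraint system is jointly infeasible over the integers. Each constraint and what it forces:

  - 3x + 2y = 20: is a linear equation tying the variables together
  - x = 1 OR y = 5: forces a choice: either x = 1 or y = 5

Split on the disjunction (x = 1 OR y = 5):
  • If x = 1: with x = 1, every remaining term of the linear equation is divisible by 2, so the left side is ≡ 0 (mod 2); but the right side 17 ≡ 1 (mod 2). No integers can satisfy it.
  • If y = 5: with y = 5, every remaining term of the linear equation is divisible by 3, so the left side is ≡ 0 (mod 3); but the right side 10 ≡ 1 (mod 3). No integers can satisfy it.
Both branches are infeasible, so the system has no integer solution.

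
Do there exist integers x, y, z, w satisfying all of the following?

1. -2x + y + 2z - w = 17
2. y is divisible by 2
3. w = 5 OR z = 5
Yes

Take x = -11, y = 0, z = 0, w = 5. Substituting into each constraint:
  (1) -2(-11) + 0 + 2(0) + (-5) = 17 ✓
  (2) 0 = 2 × 0, remainder 0 ✓
  (3) w = 5, target 5 ✓ (first branch holds)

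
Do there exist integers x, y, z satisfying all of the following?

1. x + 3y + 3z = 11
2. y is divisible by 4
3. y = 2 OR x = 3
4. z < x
No

A contradictory subset is {x + 3y + 3z = 11, y is divisible by 4, y = 2 OR x = 3}. No integer assignment can satisfy these jointly:

  - x + 3y + 3z = 11: is a linear equation tying the variables together
  - y is divisible by 4: restricts y to multiples of 4
  - y = 2 OR x = 3: forces a choice: either y = 2 or x = 3

Split on the disjunction (y = 2 OR x = 3):
  • If y = 2: this contradicts the divisibility constraint — 2 is not a multiple of 4.
  • If x = 3: with x = 3, writing y = 4y', every remaining term of the linear equation is divisible by 3, so the left side is ≡ 0 (mod 3); but the right side 8 ≡ 2 (mod 3). No integers can satisfy it.
Both branches are infeasible, so the system has no integer solution.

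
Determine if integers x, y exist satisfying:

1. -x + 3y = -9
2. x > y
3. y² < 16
Yes

Take x = 9, y = 0. Substituting into each constraint:
  (1) (-9) + 3(0) = -9 ✓
  (2) 9 > 0 ✓
  (3) y² = (0)² = 0, and 0 < 16 ✓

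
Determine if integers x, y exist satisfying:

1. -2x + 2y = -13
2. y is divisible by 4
No

Even the single constraint (-2x + 2y = -13) is infeasible over the integers.

  - -2x + 2y = -13: every term on the left is divisible by 2, so the LHS ≡ 0 (mod 2), but the RHS -13 is not — no integer solution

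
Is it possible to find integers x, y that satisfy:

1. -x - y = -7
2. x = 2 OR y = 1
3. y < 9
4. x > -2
Yes

Take x = 6, y = 1. Substituting into each constraint:
  (1) (-6) + (-1) = -7 ✓
  (2) y = 1, target 1 ✓ (second branch holds)
  (3) 1 < 9 ✓
  (4) 6 > -2 ✓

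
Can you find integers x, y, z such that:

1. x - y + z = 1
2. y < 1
Yes

Take x = 0, y = 0, z = 1. Substituting into each constraint:
  (1) 0 + 0 + 1 = 1 ✓
  (2) 0 < 1 ✓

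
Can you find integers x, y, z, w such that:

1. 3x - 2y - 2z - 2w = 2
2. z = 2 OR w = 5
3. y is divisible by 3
Yes

Take x = 0, y = 0, z = 2, w = -3. Substituting into each constraint:
  (1) 3(0) - 2(0) - 2(2) - 2(-3) = 2 ✓
  (2) z = 2, target 2 ✓ (first branch holds)
  (3) 0 = 3 × 0, remainder 0 ✓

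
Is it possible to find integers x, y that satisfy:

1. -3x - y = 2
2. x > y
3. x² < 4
Yes

Take x = 0, y = -2. Substituting into each constraint:
  (1) -3(0) + 2 = 2 ✓
  (2) 0 > -2 ✓
  (3) x² = (0)² = 0, and 0 < 4 ✓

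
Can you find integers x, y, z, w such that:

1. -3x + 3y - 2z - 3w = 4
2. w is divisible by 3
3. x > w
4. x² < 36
Yes

Take x = 1, y = 1, z = -2, w = 0. Substituting into each constraint:
  (1) -3(1) + 3(1) - 2(-2) - 3(0) = 4 ✓
  (2) 0 = 3 × 0, remainder 0 ✓
  (3) 1 > 0 ✓
  (4) x² = (1)² = 1, and 1 < 36 ✓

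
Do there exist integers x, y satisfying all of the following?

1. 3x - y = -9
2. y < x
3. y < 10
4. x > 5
No

A contradictory subset is {3x - y = -9, y < 10, x > 5}. No integer assignment can satisfy these jointly:

  - 3x - y = -9: is a linear equation tying the variables together
  - y < 10: bounds one variable relative to a constant
  - x > 5: bounds one variable relative to a constant

Range argument: with x ∈ [6, ∞], y ∈ [−∞, 9], the left side of the equation is at least 9, but the right side is -9 < 9. No integer solution exists.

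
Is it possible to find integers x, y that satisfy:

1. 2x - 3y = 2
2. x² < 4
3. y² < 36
Yes

Take x = 1, y = 0. Substituting into each constraint:
  (1) 2(1) - 3(0) = 2 ✓
  (2) x² = (1)² = 1, and 1 < 4 ✓
  (3) y² = (0)² = 0, and 0 < 36 ✓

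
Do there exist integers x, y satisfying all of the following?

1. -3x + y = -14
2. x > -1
Yes

Take x = 5, y = 1. Substituting into each constraint:
  (1) -3(5) + 1 = -14 ✓
  (2) 5 > -1 ✓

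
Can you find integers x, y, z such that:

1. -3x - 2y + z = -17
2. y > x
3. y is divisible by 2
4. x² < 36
Yes

Take x = -1, y = 0, z = -20. Substituting into each constraint:
  (1) -3(-1) - 2(0) + (-20) = -17 ✓
  (2) 0 > -1 ✓
  (3) 0 = 2 × 0, remainder 0 ✓
  (4) x² = (-1)² = 1, and 1 < 36 ✓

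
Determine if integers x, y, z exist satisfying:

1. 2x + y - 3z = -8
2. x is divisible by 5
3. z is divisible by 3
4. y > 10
Yes

Take x = -10, y = 12, z = 0. Substituting into each constraint:
  (1) 2(-10) + 12 - 3(0) = -8 ✓
  (2) -10 = 5 × -2, remainder 0 ✓
  (3) 0 = 3 × 0, remainder 0 ✓
  (4) 12 > 10 ✓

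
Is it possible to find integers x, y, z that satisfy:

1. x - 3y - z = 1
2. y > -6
Yes

Take x = 1, y = 0, z = 0. Substituting into each constraint:
  (1) 1 - 3(0) + 0 = 1 ✓
  (2) 0 > -6 ✓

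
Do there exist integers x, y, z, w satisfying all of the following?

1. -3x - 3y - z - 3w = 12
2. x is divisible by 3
Yes

Take x = 0, y = 0, z = 0, w = -4. Substituting into each constraint:
  (1) -3(0) - 3(0) + 0 - 3(-4) = 12 ✓
  (2) 0 = 3 × 0, remainder 0 ✓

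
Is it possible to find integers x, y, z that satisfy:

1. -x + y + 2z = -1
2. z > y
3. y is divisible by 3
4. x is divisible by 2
Yes

Take x = 14, y = 3, z = 5. Substituting into each constraint:
  (1) (-14) + 3 + 2(5) = -1 ✓
  (2) 5 > 3 ✓
  (3) 3 = 3 × 1, remainder 0 ✓
  (4) 14 = 2 × 7, remainder 0 ✓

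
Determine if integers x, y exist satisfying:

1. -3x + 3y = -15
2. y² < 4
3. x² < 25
Yes

Take x = 4, y = -1. Substituting into each constraint:
  (1) -3(4) + 3(-1) = -15 ✓
  (2) y² = (-1)² = 1, and 1 < 4 ✓
  (3) x² = (4)² = 16, and 16 < 25 ✓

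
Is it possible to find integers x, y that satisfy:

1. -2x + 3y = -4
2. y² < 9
Yes

Take x = 2, y = 0. Substituting into each constraint:
  (1) -2(2) + 3(0) = -4 ✓
  (2) y² = (0)² = 0, and 0 < 9 ✓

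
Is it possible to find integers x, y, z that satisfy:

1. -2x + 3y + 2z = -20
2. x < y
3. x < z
Yes

Take x = -9, y = -8, z = -7. Substituting into each constraint:
  (1) -2(-9) + 3(-8) + 2(-7) = -20 ✓
  (2) -9 < -8 ✓
  (3) -9 < -7 ✓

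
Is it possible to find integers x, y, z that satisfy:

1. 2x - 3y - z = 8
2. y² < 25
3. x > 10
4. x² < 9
No

A contradictory subset is {x > 10, x² < 9}. No integer assignment can satisfy these jointly:

  - x > 10: bounds one variable relative to a constant
  - x² < 9: restricts x to |x| ≤ 2

Direct contradiction: the bounds on x require x ≥ 11 and x ≤ 2 simultaneously, which is empty.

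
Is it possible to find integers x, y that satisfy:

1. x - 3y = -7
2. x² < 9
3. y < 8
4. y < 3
Yes

Take x = -1, y = 2. Substituting into each constraint:
  (1) (-1) - 3(2) = -7 ✓
  (2) x² = (-1)² = 1, and 1 < 9 ✓
  (3) 2 < 8 ✓
  (4) 2 < 3 ✓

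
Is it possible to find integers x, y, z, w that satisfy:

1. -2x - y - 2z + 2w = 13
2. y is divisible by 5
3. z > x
Yes

Take x = 0, y = 5, z = 1, w = 10. Substituting into each constraint:
  (1) -2(0) + (-5) - 2(1) + 2(10) = 13 ✓
  (2) 5 = 5 × 1, remainder 0 ✓
  (3) 1 > 0 ✓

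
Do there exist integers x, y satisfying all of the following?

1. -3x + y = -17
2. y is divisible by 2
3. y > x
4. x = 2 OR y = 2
No

A contradictory subset is {-3x + y = -17, y > x, x = 2 OR y = 2}. No integer assignment can satisfy these jointly:

  - -3x + y = -17: is a linear equation tying the variables together
  - y > x: bounds one variable relative to another variable
  - x = 2 OR y = 2: forces a choice: either x = 2 or y = 2

Split on the disjunction (x = 2 OR y = 2):
  • If x = 2: the equation forces y = -11, giving (x, y) = (2, -11), which violates y > x.
  • If y = 2: with y = 2, every remaining term of the linear equation is divisible by 3, so the left side is ≡ 0 (mod 3); but the right side -19 ≡ 2 (mod 3). No integers can satisfy it.
Both branches are infeasible, so the system has no integer solution.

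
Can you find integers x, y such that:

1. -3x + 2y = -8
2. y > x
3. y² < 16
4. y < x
No

A contradictory subset is {y > x, y < x}. No integer assignment can satisfy these jointly:

  - y > x: bounds one variable relative to another variable
  - y < x: bounds one variable relative to another variable

Direct contradiction: y > x and x > y cannot both hold.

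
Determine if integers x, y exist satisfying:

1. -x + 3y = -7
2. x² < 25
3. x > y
Yes

Take x = -2, y = -3. Substituting into each constraint:
  (1) 2 + 3(-3) = -7 ✓
  (2) x² = (-2)² = 4, and 4 < 25 ✓
  (3) -2 > -3 ✓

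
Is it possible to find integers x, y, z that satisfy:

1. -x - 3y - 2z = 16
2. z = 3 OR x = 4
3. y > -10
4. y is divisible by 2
Yes

Take x = -22, y = 0, z = 3. Substituting into each constraint:
  (1) 22 - 3(0) - 2(3) = 16 ✓
  (2) z = 3, target 3 ✓ (first branch holds)
  (3) 0 > -10 ✓
  (4) 0 = 2 × 0, remainder 0 ✓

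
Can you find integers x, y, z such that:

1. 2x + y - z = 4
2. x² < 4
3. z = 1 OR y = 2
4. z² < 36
Yes

Take x = -1, y = 2, z = -4. Substituting into each constraint:
  (1) 2(-1) + 2 + 4 = 4 ✓
  (2) x² = (-1)² = 1, and 1 < 4 ✓
  (3) y = 2, target 2 ✓ (second branch holds)
  (4) z² = (-4)² = 16, and 16 < 36 ✓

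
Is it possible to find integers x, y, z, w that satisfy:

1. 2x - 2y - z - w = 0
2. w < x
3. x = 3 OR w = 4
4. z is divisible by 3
Yes

Take x = 3, y = 2, z = 0, w = 2. Substituting into each constraint:
  (1) 2(3) - 2(2) + 0 + (-2) = 0 ✓
  (2) 2 < 3 ✓
  (3) x = 3, target 3 ✓ (first branch holds)
  (4) 0 = 3 × 0, remainder 0 ✓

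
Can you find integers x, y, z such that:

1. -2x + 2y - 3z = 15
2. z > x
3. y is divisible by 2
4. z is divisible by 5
Yes

Take x = -12, y = -12, z = -5. Substituting into each constraint:
  (1) -2(-12) + 2(-12) - 3(-5) = 15 ✓
  (2) -5 > -12 ✓
  (3) -12 = 2 × -6, remainder 0 ✓
  (4) -5 = 5 × -1, remainder 0 ✓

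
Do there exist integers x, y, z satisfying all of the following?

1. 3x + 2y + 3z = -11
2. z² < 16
Yes

Take x = -5, y = 2, z = 0. Substituting into each constraint:
  (1) 3(-5) + 2(2) + 3(0) = -11 ✓
  (2) z² = (0)² = 0, and 0 < 16 ✓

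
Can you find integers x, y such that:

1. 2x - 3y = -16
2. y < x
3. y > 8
Yes

Take x = 19, y = 18. Substituting into each constraint:
  (1) 2(19) - 3(18) = -16 ✓
  (2) 18 < 19 ✓
  (3) 18 > 8 ✓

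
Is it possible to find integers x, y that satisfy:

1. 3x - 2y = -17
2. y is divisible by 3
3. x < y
No

A contradictory subset is {3x - 2y = -17, y is divisible by 3}. No integer assignment can satisfy these jointly:

  - 3x - 2y = -17: is a linear equation tying the variables together
  - y is divisible by 3: restricts y to multiples of 3

Modular obstruction: writing y = 3y', every remaining term of the linear equation is divisible by 3, so the left side is ≡ 0 (mod 3); but the right side -17 ≡ 1 (mod 3). No integers can satisfy it.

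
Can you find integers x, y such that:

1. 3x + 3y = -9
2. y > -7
Yes

Take x = -3, y = 0. Substituting into each constraint:
  (1) 3(-3) + 3(0) = -9 ✓
  (2) 0 > -7 ✓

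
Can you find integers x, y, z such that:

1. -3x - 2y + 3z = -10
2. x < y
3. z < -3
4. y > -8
Yes

Take x = -2, y = -1, z = -6. Substituting into each constraint:
  (1) -3(-2) - 2(-1) + 3(-6) = -10 ✓
  (2) -2 < -1 ✓
  (3) -6 < -3 ✓
  (4) -1 > -8 ✓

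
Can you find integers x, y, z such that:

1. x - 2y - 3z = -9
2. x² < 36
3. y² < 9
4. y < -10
No

A contradictory subset is {y² < 9, y < -10}. No integer assignment can satisfy these jointly:

  - y² < 9: restricts y to |y| ≤ 2
  - y < -10: bounds one variable relative to a constant

Direct contradiction: the bounds on y require y ≥ -2 and y ≤ -11 simultaneously, which is empty.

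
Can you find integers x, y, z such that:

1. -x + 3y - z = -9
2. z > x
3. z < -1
Yes

Take x = -5, y = -6, z = -4. Substituting into each constraint:
  (1) 5 + 3(-6) + 4 = -9 ✓
  (2) -4 > -5 ✓
  (3) -4 < -1 ✓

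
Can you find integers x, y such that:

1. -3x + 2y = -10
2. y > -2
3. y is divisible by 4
Yes

Take x = 6, y = 4. Substituting into each constraint:
  (1) -3(6) + 2(4) = -10 ✓
  (2) 4 > -2 ✓
  (3) 4 = 4 × 1, remainder 0 ✓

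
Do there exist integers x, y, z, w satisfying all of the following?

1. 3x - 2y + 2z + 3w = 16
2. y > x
Yes

Take x = 0, y = 1, z = 0, w = 6. Substituting into each constraint:
  (1) 3(0) - 2(1) + 2(0) + 3(6) = 16 ✓
  (2) 1 > 0 ✓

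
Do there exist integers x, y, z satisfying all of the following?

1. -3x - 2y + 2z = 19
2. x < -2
Yes

Take x = -3, y = -5, z = 0. Substituting into each constraint:
  (1) -3(-3) - 2(-5) + 2(0) = 19 ✓
  (2) -3 < -2 ✓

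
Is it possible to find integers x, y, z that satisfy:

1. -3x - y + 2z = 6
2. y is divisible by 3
Yes

Take x = -2, y = 0, z = 0. Substituting into each constraint:
  (1) -3(-2) + 0 + 2(0) = 6 ✓
  (2) 0 = 3 × 0, remainder 0 ✓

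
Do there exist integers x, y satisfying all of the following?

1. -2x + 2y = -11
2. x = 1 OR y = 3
No

Even the single constraint (-2x + 2y = -11) is infeasible over the integers.

  - -2x + 2y = -11: every term on the left is divisible by 2, so the LHS ≡ 0 (mod 2), but the RHS -11 is not — no integer solution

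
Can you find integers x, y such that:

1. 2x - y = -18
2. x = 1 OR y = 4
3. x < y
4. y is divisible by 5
Yes

Take x = 1, y = 20. Substituting into each constraint:
  (1) 2(1) + (-20) = -18 ✓
  (2) x = 1, target 1 ✓ (first branch holds)
  (3) 1 < 20 ✓
  (4) 20 = 5 × 4, remainder 0 ✓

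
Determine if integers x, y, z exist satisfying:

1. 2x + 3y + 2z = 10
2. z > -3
Yes

Take x = 5, y = 0, z = 0. Substituting into each constraint:
  (1) 2(5) + 3(0) + 2(0) = 10 ✓
  (2) 0 > -3 ✓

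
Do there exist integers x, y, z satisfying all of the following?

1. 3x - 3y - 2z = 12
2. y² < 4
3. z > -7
Yes

Take x = 4, y = 0, z = 0. Substituting into each constraint:
  (1) 3(4) - 3(0) - 2(0) = 12 ✓
  (2) y² = (0)² = 0, and 0 < 4 ✓
  (3) 0 > -7 ✓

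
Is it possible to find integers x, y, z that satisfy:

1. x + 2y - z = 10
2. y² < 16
Yes

Take x = 0, y = 0, z = -10. Substituting into each constraint:
  (1) 0 + 2(0) + 10 = 10 ✓
  (2) y² = (0)² = 0, and 0 < 16 ✓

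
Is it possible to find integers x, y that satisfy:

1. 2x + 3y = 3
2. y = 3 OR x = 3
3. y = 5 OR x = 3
Yes

Take x = 3, y = -1. Substituting into each constraint:
  (1) 2(3) + 3(-1) = 3 ✓
  (2) x = 3, target 3 ✓ (second branch holds)
  (3) x = 3, target 3 ✓ (second branch holds)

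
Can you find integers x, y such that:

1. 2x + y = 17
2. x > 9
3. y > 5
No

The full constraint system is jointly infeasible over the integers. Each constraint and what it forces:

  - 2x + y = 17: is a linear equation tying the variables together
  - x > 9: bounds one variable relative to a constant
  - y > 5: bounds one variable relative to a constant

Range argument: with x ∈ [10, ∞], y ∈ [6, ∞], the left side of the equation is at least 26, but the right side is 17 < 26. No integer solution exists.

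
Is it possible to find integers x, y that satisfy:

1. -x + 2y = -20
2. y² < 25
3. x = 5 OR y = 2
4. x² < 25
No

A contradictory subset is {-x + 2y = -20, x = 5 OR y = 2, x² < 25}. No integer assignment can satisfy these jointly:

  - -x + 2y = -20: is a linear equation tying the variables together
  - x = 5 OR y = 2: forces a choice: either x = 5 or y = 2
  - x² < 25: restricts x to |x| ≤ 4

Split on the disjunction (x = 5 OR y = 2):
  • If x = 5: this contradicts x² < 25, which requires |x| ≤ 4.
  • If y = 2: the equation forces x = 24, but x² < 25 requires |x| ≤ 4.
Both branches are infeasible, so the system has no integer solution.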